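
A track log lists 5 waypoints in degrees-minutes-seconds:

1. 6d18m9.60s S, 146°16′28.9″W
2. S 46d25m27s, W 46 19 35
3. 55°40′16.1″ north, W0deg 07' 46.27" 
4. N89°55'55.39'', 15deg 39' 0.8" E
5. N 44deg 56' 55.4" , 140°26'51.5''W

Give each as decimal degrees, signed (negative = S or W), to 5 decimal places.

1. -6.30267, -146.27469
2. -46.42417, -46.32639
3. 55.67114, -0.12952
4. 89.93205, 15.65022
5. 44.94872, -140.44764

Point 1:
  φ: 6 + 18/60 + 9.6/3600 = 6.302667
  S ⇒ negate
  Longitude: 146 + 16/60 + 28.9/3600 = 146.274694
  hemisphere W, so the sign is −
Point 2:
  φ: 46 + 25/60 + 27/3600 = 46.424167
  S ⇒ negate
  λ: 46 + 19/60 + 35/3600 = 46.326389
  W ⇒ negate
Point 3:
  Lat: 55 + 40/60 + 16.1/3600 = 55.671139
  N ⇒ keep positive
  Lon: 7′ + 46.27″ = 7.77117′; 0 + 7.77117/60 = 0.129519
  W → negative
Point 4:
  Latitude: 89 + 55/60 + 55.39/3600 = 89.932053
  N → positive
  λ: 15° + 39/60 + 0.8/3600 = 15 + 0.650000 + 0.000222 = 15.650222
  E → positive
Point 5:
  φ: 44 + 56/60 + 55.4/3600 = 44.948722
  N ⇒ keep positive
  Longitude: 140° + 26/60 + 51.5/3600 = 140 + 0.433333 + 0.014306 = 140.447639
  W ⇒ negate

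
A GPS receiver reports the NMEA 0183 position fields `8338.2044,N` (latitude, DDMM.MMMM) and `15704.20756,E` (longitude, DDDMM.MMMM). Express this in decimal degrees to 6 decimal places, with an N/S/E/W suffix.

Latitude: split at 2 digits → 83° and 38.2044′; 83 + 38.2044/60 = 83.6367400
Lon: split at 3 digits → 157° and 4.20756′; 157 + 4.20756/60 = 157.0701260

83.636740° N, 157.070126° E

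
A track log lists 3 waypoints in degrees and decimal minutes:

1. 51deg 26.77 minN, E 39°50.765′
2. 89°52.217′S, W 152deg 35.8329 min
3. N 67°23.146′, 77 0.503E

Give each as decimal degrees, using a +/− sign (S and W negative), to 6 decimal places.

Point 1:
  Lat: 51 + 26.77/60 = 51.4461667
  N → positive
  λ: 39 + 50.765/60 = 39.8460833
  E ⇒ keep positive
Point 2:
  φ: 89 + 52.217/60 = 89.8702833
  S ⇒ negate
  λ: 35.8329′ = 0.597215°; total 152.5972150
  W ⇒ negate
Point 3:
  Latitude: 23.146′ = 0.385767°; total 67.3857667
  N → positive
  λ: 0.503′ = 0.008383°; total 77.0083833
  E → positive

1. 51.446167, 39.846083
2. -89.870283, -152.597215
3. 67.385767, 77.008383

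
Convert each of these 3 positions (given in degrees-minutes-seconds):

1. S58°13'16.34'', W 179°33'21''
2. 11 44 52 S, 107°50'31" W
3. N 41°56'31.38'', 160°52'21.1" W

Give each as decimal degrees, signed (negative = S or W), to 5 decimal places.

Point 1:
  Latitude: 13′ + 16.34″ = 13.27233′; 58 + 13.27233/60 = 58.221206
  hemisphere S, so the sign is −
  Longitude: 33′ + 21″ = 33.35000′; 179 + 33.35000/60 = 179.555833
  W ⇒ negate
Point 2:
  Lat: 11° + 44/60 + 52/3600 = 11 + 0.733333 + 0.014444 = 11.747778
  hemisphere S, so the sign is −
  Lon: 50′ + 31″ = 50.51667′; 107 + 50.51667/60 = 107.841944
  hemisphere W, so the sign is −
Point 3:
  Lat: 41 + 56/60 + 31.38/3600 = 41.942050
  N → positive
  λ: 160 + 52/60 + 21.1/3600 = 160.872528
  hemisphere W, so the sign is −

1. -58.22121, -179.55583
2. -11.74778, -107.84194
3. 41.94205, -160.87253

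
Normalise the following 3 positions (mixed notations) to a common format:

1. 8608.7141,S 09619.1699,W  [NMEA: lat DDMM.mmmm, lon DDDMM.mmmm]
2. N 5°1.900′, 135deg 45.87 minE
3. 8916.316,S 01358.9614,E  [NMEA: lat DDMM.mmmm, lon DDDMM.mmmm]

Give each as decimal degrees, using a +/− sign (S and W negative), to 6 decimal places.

Point 1:
  Lat: degrees = first 2 digits = 86, minutes = 8.7141; 86 + 8.7141/60 = 86.1452350
  hemisphere S, so the sign is −
  Longitude: degrees = first 3 digits = 96, minutes = 19.1699; 96 + 19.1699/60 = 96.3194983
  W → negative
Point 2:
  Latitude: 1.9′ = 0.031667°; total 5.0316667
  N → positive
  λ: 45.87′ = 0.764500°; total 135.7645000
  E → positive
Point 3:
  Lat: degrees = first 2 digits = 89, minutes = 16.316; 89 + 16.316/60 = 89.2719333
  S ⇒ negate
  Lon: split at 3 digits → 013° and 58.9614′; 13 + 58.9614/60 = 13.9826900
  E ⇒ keep positive

1. -86.145235, -96.319498
2. 5.031667, 135.764500
3. -89.271933, 13.982690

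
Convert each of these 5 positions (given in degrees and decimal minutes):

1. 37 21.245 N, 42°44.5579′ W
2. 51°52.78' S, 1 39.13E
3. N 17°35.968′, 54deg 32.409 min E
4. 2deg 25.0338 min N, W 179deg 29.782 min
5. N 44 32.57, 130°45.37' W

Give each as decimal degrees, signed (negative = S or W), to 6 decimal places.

1. 37.354083, -42.742632
2. -51.879667, 1.652167
3. 17.599467, 54.540150
4. 2.417230, -179.496367
5. 44.542833, -130.756167

Point 1:
  φ: 37 + 21.245/60 = 37.3540833
  N ⇒ keep positive
  Longitude: 42 + 44.5579/60 = 42.7426317
  hemisphere W, so the sign is −
Point 2:
  φ: 52.78′ = 0.879667°; total 51.8796667
  S → negative
  Lon: 39.13′ = 0.652167°; total 1.6521667
  E → positive
Point 3:
  Latitude: 35.968′ = 0.599467°; total 17.5994667
  N → positive
  Longitude: 32.409′ = 0.540150°; total 54.5401500
  E → positive
Point 4:
  Latitude: 2 + 25.0338/60 = 2.4172300
  N ⇒ keep positive
  Longitude: 29.782′ = 0.496367°; total 179.4963667
  hemisphere W, so the sign is −
Point 5:
  φ: 32.57′ = 0.542833°; total 44.5428333
  N ⇒ keep positive
  λ: 130 + 45.37/60 = 130.7561667
  W ⇒ negate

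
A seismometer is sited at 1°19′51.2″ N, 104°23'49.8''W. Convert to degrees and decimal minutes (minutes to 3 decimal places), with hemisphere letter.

1° 19.853′ N, 104° 23.830′ W

Latitude: seconds/60 = 0.85333; minutes = 19 + 0.85333 = 19.85333
Longitude: seconds/60 = 0.83000; minutes = 23 + 0.83000 = 23.83000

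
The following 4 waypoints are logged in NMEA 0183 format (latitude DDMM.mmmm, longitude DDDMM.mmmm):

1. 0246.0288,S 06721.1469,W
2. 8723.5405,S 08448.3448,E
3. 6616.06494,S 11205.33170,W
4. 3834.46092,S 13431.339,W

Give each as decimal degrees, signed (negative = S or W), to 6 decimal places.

Point 1:
  Latitude: split at 2 digits → 02° and 46.0288′; 2 + 46.0288/60 = 2.7671467
  S ⇒ negate
  Lon: split at 3 digits → 067° and 21.1469′; 67 + 21.1469/60 = 67.3524483
  hemisphere W, so the sign is −
Point 2:
  Latitude: split at 2 digits → 87° and 23.5405′; 87 + 23.5405/60 = 87.3923417
  S → negative
  Lon: degrees = first 3 digits = 84, minutes = 48.3448; 84 + 48.3448/60 = 84.8057467
  E → positive
Point 3:
  Lat: degrees = first 2 digits = 66, minutes = 16.06494; 66 + 16.06494/60 = 66.2677490
  S → negative
  Longitude: degrees = first 3 digits = 112, minutes = 5.3317; 112 + 5.3317/60 = 112.0888617
  hemisphere W, so the sign is −
Point 4:
  φ: split at 2 digits → 38° and 34.46092′; 38 + 34.46092/60 = 38.5743487
  hemisphere S, so the sign is −
  Longitude: split at 3 digits → 134° and 31.339′; 134 + 31.339/60 = 134.5223167
  W → negative

1. -2.767147, -67.352448
2. -87.392342, 84.805747
3. -66.267749, -112.088862
4. -38.574349, -134.522317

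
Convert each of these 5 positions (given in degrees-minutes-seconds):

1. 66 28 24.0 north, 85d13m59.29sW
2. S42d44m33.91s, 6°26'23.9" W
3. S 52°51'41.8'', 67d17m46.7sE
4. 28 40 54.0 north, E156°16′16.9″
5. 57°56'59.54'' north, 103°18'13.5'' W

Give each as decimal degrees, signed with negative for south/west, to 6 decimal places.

1. 66.473333, -85.233136
2. -42.742753, -6.439972
3. -52.861611, 67.296306
4. 28.681667, 156.271361
5. 57.949872, -103.303750

Point 1:
  Lat: 28′ + 24″ = 28.40000′; 66 + 28.40000/60 = 66.4733333
  N → positive
  Lon: 85° + 13/60 + 59.29/3600 = 85 + 0.216667 + 0.016469 = 85.2331361
  hemisphere W, so the sign is −
Point 2:
  Latitude: 44′ + 33.91″ = 44.56517′; 42 + 44.56517/60 = 42.7427528
  hemisphere S, so the sign is −
  Longitude: 26′ + 23.9″ = 26.39833′; 6 + 26.39833/60 = 6.4399722
  hemisphere W, so the sign is −
Point 3:
  Lat: 51′ + 41.8″ = 51.69667′; 52 + 51.69667/60 = 52.8616111
  S ⇒ negate
  λ: 67° + 17/60 + 46.7/3600 = 67 + 0.283333 + 0.012972 = 67.2963056
  E ⇒ keep positive
Point 4:
  Latitude: 28° + 40/60 + 54/3600 = 28 + 0.666667 + 0.015000 = 28.6816667
  N ⇒ keep positive
  Lon: 156 + 16/60 + 16.9/3600 = 156.2713611
  E → positive
Point 5:
  Latitude: 57 + 56/60 + 59.54/3600 = 57.9498722
  N ⇒ keep positive
  Longitude: 18′ + 13.5″ = 18.22500′; 103 + 18.22500/60 = 103.3037500
  hemisphere W, so the sign is −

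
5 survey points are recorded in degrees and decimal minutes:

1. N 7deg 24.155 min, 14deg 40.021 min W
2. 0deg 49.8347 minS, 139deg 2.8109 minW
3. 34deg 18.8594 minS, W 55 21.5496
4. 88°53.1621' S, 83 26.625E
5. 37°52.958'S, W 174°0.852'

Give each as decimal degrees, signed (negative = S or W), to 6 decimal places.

1. 7.402583, -14.667017
2. -0.830578, -139.046848
3. -34.314323, -55.359160
4. -88.886035, 83.443750
5. -37.882633, -174.014200

Point 1:
  Latitude: 24.155′ = 0.402583°; total 7.4025833
  N → positive
  Longitude: 14 + 40.021/60 = 14.6670167
  W → negative
Point 2:
  Latitude: 0 + 49.8347/60 = 0.8305783
  hemisphere S, so the sign is −
  Longitude: 139 + 2.8109/60 = 139.0468483
  hemisphere W, so the sign is −
Point 3:
  Lat: 34 + 18.8594/60 = 34.3143233
  hemisphere S, so the sign is −
  λ: 21.5496′ = 0.359160°; total 55.3591600
  W ⇒ negate
Point 4:
  φ: 88 + 53.1621/60 = 88.8860350
  S → negative
  λ: 83 + 26.625/60 = 83.4437500
  E ⇒ keep positive
Point 5:
  φ: 52.958′ = 0.882633°; total 37.8826333
  S → negative
  λ: 174 + 0.852/60 = 174.0142000
  hemisphere W, so the sign is −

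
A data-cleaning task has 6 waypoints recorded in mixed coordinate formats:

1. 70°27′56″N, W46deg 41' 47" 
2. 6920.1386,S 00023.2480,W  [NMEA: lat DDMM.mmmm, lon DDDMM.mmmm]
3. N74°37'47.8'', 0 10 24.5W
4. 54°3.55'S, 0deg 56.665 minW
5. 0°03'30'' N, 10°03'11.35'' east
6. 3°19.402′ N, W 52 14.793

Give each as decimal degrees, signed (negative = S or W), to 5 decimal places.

1. 70.46556, -46.69639
2. -69.33564, -0.38747
3. 74.62994, -0.17347
4. -54.05917, -0.94442
5. 0.05833, 10.05315
6. 3.32337, -52.24655

Point 1:
  φ: 27′ + 56″ = 27.93333′; 70 + 27.93333/60 = 70.465556
  N → positive
  Longitude: 41′ + 47″ = 41.78333′; 46 + 41.78333/60 = 46.696389
  hemisphere W, so the sign is −
Point 2:
  Lat: split at 2 digits → 69° and 20.1386′; 69 + 20.1386/60 = 69.335643
  S ⇒ negate
  Lon: split at 3 digits → 000° and 23.248′; 0 + 23.248/60 = 0.387467
  hemisphere W, so the sign is −
Point 3:
  Lat: 74 + 37/60 + 47.8/3600 = 74.629944
  N ⇒ keep positive
  Lon: 0 + 10/60 + 24.5/3600 = 0.173472
  W → negative
Point 4:
  Lat: 54 + 3.55/60 = 54.059167
  S ⇒ negate
  Longitude: 0 + 56.665/60 = 0.944417
  W ⇒ negate
Point 5:
  Lat: 3′ + 30″ = 3.50000′; 0 + 3.50000/60 = 0.058333
  N ⇒ keep positive
  Lon: 10 + 3/60 + 11.35/3600 = 10.053153
  E ⇒ keep positive
Point 6:
  φ: 19.402′ = 0.323367°; total 3.323367
  N ⇒ keep positive
  Lon: 52 + 14.793/60 = 52.246550
  W → negative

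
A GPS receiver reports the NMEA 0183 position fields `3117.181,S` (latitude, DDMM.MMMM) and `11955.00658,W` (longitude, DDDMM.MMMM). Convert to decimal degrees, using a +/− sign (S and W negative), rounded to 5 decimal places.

Lat: degrees = first 2 digits = 31, minutes = 17.181; 31 + 17.181/60 = 31.286350
S ⇒ negate
λ: split at 3 digits → 119° and 55.00658′; 119 + 55.00658/60 = 119.916776
hemisphere W, so the sign is −

-31.28635, -119.91678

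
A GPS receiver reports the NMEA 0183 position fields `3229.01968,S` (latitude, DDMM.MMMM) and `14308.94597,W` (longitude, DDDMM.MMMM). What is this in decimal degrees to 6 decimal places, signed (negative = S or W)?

-32.483661, -143.149100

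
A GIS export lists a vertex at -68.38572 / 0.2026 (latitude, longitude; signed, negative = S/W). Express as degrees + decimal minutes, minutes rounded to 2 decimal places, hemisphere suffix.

68° 23.14′ S, 0° 12.16′ E

Latitude is negative → S; |value| = 68.385720
Latitude: minutes = (68.385720 − 68) × 60 = 23.1432
λ: fractional part 0.202600 → 12.1560 minutes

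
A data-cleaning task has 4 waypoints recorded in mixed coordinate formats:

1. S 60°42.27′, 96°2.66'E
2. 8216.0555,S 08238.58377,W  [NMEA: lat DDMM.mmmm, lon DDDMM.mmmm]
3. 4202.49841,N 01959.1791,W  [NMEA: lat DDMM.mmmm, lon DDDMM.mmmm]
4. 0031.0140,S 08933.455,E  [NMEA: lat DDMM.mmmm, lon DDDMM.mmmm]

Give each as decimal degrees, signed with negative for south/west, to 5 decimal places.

1. -60.70450, 96.04433
2. -82.26759, -82.64306
3. 42.04164, -19.98632
4. -0.51690, 89.55758

Point 1:
  Lat: 60 + 42.27/60 = 60.704500
  S ⇒ negate
  Longitude: 96 + 2.66/60 = 96.044333
  E ⇒ keep positive
Point 2:
  φ: split at 2 digits → 82° and 16.0555′; 82 + 16.0555/60 = 82.267592
  S ⇒ negate
  Longitude: split at 3 digits → 082° and 38.58377′; 82 + 38.58377/60 = 82.643063
  W ⇒ negate
Point 3:
  Lat: degrees = first 2 digits = 42, minutes = 2.49841; 42 + 2.49841/60 = 42.041640
  N ⇒ keep positive
  Lon: split at 3 digits → 019° and 59.1791′; 19 + 59.1791/60 = 19.986318
  hemisphere W, so the sign is −
Point 4:
  φ: degrees = first 2 digits = 0, minutes = 31.014; 0 + 31.014/60 = 0.516900
  S → negative
  Lon: split at 3 digits → 089° and 33.455′; 89 + 33.455/60 = 89.557583
  E ⇒ keep positive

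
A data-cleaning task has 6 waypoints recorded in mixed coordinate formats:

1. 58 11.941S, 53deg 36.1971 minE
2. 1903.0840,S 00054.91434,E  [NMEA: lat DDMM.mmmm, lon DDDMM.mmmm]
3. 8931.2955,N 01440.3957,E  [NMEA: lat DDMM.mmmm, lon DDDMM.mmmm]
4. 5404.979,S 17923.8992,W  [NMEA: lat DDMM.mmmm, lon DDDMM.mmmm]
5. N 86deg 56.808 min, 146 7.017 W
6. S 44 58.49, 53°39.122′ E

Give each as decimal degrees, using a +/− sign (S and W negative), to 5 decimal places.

1. -58.19902, 53.60329
2. -19.05140, 0.91524
3. 89.52159, 14.67326
4. -54.08298, -179.39832
5. 86.94680, -146.11695
6. -44.97483, 53.65203

Point 1:
  Lat: 11.941′ = 0.199017°; total 58.199017
  S ⇒ negate
  Longitude: 53 + 36.1971/60 = 53.603285
  E → positive
Point 2:
  Latitude: split at 2 digits → 19° and 3.084′; 19 + 3.084/60 = 19.051400
  S ⇒ negate
  Longitude: split at 3 digits → 000° and 54.91434′; 0 + 54.91434/60 = 0.915239
  E → positive
Point 3:
  Latitude: degrees = first 2 digits = 89, minutes = 31.2955; 89 + 31.2955/60 = 89.521592
  N ⇒ keep positive
  Lon: degrees = first 3 digits = 14, minutes = 40.3957; 14 + 40.3957/60 = 14.673262
  E → positive
Point 4:
  Latitude: degrees = first 2 digits = 54, minutes = 4.979; 54 + 4.979/60 = 54.082983
  S → negative
  Lon: degrees = first 3 digits = 179, minutes = 23.8992; 179 + 23.8992/60 = 179.398320
  hemisphere W, so the sign is −
Point 5:
  Latitude: 56.808′ = 0.946800°; total 86.946800
  N ⇒ keep positive
  Longitude: 7.017′ = 0.116950°; total 146.116950
  hemisphere W, so the sign is −
Point 6:
  Lat: 58.49′ = 0.974833°; total 44.974833
  S → negative
  Lon: 39.122′ = 0.652033°; total 53.652033
  E → positive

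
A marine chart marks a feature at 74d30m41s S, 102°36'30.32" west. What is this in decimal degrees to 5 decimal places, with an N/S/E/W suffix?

Latitude: 30′ + 41″ = 30.68333′; 74 + 30.68333/60 = 74.511389
λ: 102° + 36/60 + 30.32/3600 = 102 + 0.600000 + 0.008422 = 102.608422

74.51139° S, 102.60842° W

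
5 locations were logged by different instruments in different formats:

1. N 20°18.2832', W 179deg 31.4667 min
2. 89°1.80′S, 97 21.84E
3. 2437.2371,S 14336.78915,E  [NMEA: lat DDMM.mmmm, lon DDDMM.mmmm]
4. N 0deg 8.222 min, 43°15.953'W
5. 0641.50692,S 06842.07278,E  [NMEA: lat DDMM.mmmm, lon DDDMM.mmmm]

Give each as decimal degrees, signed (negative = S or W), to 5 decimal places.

Point 1:
  Lat: 20 + 18.2832/60 = 20.304720
  N → positive
  λ: 179 + 31.4667/60 = 179.524445
  hemisphere W, so the sign is −
Point 2:
  φ: 1.8′ = 0.030000°; total 89.030000
  hemisphere S, so the sign is −
  Lon: 21.84′ = 0.364000°; total 97.364000
  E ⇒ keep positive
Point 3:
  φ: degrees = first 2 digits = 24, minutes = 37.2371; 24 + 37.2371/60 = 24.620618
  S → negative
  Longitude: split at 3 digits → 143° and 36.78915′; 143 + 36.78915/60 = 143.613153
  E ⇒ keep positive
Point 4:
  Lat: 8.222′ = 0.137033°; total 0.137033
  N ⇒ keep positive
  Longitude: 15.953′ = 0.265883°; total 43.265883
  hemisphere W, so the sign is −
Point 5:
  Lat: split at 2 digits → 06° and 41.50692′; 6 + 41.50692/60 = 6.691782
  S ⇒ negate
  λ: split at 3 digits → 068° and 42.07278′; 68 + 42.07278/60 = 68.701213
  E → positive

1. 20.30472, -179.52445
2. -89.03000, 97.36400
3. -24.62062, 143.61315
4. 0.13703, -43.26588
5. -6.69178, 68.70121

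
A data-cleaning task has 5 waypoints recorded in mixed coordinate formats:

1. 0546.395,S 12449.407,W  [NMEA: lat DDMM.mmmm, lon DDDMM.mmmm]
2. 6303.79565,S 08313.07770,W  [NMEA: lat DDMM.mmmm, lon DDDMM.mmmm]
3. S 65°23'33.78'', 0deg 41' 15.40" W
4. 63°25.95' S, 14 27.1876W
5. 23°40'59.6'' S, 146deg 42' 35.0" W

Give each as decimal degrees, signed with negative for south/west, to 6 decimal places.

Point 1:
  φ: split at 2 digits → 05° and 46.395′; 5 + 46.395/60 = 5.7732500
  S → negative
  Lon: split at 3 digits → 124° and 49.407′; 124 + 49.407/60 = 124.8234500
  hemisphere W, so the sign is −
Point 2:
  Lat: split at 2 digits → 63° and 3.79565′; 63 + 3.79565/60 = 63.0632608
  hemisphere S, so the sign is −
  Longitude: degrees = first 3 digits = 83, minutes = 13.0777; 83 + 13.0777/60 = 83.2179617
  W ⇒ negate
Point 3:
  Lat: 23′ + 33.78″ = 23.56300′; 65 + 23.56300/60 = 65.3927167
  S ⇒ negate
  Longitude: 0 + 41/60 + 15.4/3600 = 0.6876111
  hemisphere W, so the sign is −
Point 4:
  Latitude: 25.95′ = 0.432500°; total 63.4325000
  hemisphere S, so the sign is −
  λ: 27.1876′ = 0.453127°; total 14.4531267
  hemisphere W, so the sign is −
Point 5:
  Latitude: 23 + 40/60 + 59.6/3600 = 23.6832222
  S ⇒ negate
  λ: 146 + 42/60 + 35/3600 = 146.7097222
  W → negative

1. -5.773250, -124.823450
2. -63.063261, -83.217962
3. -65.392717, -0.687611
4. -63.432500, -14.453127
5. -23.683222, -146.709722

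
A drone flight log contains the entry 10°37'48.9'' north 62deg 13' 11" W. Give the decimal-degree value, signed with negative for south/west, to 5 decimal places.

10.63025, -62.21972

Latitude: 10° + 37/60 + 48.9/3600 = 10 + 0.616667 + 0.013583 = 10.630250
N ⇒ keep positive
Longitude: 62° + 13/60 + 11/3600 = 62 + 0.216667 + 0.003056 = 62.219722
hemisphere W, so the sign is −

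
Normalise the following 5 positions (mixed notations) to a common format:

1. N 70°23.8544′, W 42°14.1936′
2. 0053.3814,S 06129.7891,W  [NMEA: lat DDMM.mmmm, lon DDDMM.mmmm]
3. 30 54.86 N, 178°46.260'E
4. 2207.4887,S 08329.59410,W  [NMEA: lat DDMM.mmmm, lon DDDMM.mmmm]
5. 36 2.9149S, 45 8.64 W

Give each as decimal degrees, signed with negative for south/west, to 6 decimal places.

Point 1:
  Latitude: 70 + 23.8544/60 = 70.3975733
  N ⇒ keep positive
  Lon: 42 + 14.1936/60 = 42.2365600
  W ⇒ negate
Point 2:
  φ: split at 2 digits → 00° and 53.3814′; 0 + 53.3814/60 = 0.8896900
  hemisphere S, so the sign is −
  Longitude: degrees = first 3 digits = 61, minutes = 29.7891; 61 + 29.7891/60 = 61.4964850
  hemisphere W, so the sign is −
Point 3:
  φ: 54.86′ = 0.914333°; total 30.9143333
  N ⇒ keep positive
  λ: 178 + 46.26/60 = 178.7710000
  E → positive
Point 4:
  Lat: split at 2 digits → 22° and 7.4887′; 22 + 7.4887/60 = 22.1248117
  hemisphere S, so the sign is −
  Longitude: degrees = first 3 digits = 83, minutes = 29.5941; 83 + 29.5941/60 = 83.4932350
  hemisphere W, so the sign is −
Point 5:
  φ: 2.9149′ = 0.048582°; total 36.0485817
  hemisphere S, so the sign is −
  λ: 45 + 8.64/60 = 45.1440000
  W → negative

1. 70.397573, -42.236560
2. -0.889690, -61.496485
3. 30.914333, 178.771000
4. -22.124812, -83.493235
5. -36.048582, -45.144000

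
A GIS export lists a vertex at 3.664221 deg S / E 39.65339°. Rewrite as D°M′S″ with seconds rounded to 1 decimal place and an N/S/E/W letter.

φ: whole degrees 3; 39.85326′ → 39′ and 51.196″
Longitude: 0.653390° → 39.20340′; 0.20340 × 60 = 12.204″

3°39′51.2″ S, 39°39′12.2″ E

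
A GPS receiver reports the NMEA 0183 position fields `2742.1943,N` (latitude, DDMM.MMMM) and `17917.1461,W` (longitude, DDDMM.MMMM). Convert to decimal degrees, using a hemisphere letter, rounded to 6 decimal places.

φ: split at 2 digits → 27° and 42.1943′; 27 + 42.1943/60 = 27.7032383
Lon: split at 3 digits → 179° and 17.1461′; 179 + 17.1461/60 = 179.2857683

27.703238° N, 179.285768° W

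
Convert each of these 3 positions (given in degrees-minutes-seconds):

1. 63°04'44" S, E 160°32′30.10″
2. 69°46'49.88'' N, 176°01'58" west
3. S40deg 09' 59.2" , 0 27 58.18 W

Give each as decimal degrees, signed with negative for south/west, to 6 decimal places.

1. -63.078889, 160.541694
2. 69.780522, -176.032778
3. -40.166444, -0.466161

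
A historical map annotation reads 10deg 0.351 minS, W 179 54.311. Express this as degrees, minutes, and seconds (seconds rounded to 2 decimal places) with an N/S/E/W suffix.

φ: 0.35100′ → 0′ and 0.35100 × 60 = 21.0600″
Lon: 54.31100′ → 54′ and 0.31100 × 60 = 18.6600″

10°00′21.06″ S, 179°54′18.66″ W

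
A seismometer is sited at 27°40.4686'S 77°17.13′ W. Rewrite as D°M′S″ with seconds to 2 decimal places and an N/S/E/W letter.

φ: fractional minutes 0.46860 × 60 = 28.1160″
Longitude: 17.13000′ → 17′ and 0.13000 × 60 = 7.8000″

27°40′28.12″ S, 77°17′7.80″ W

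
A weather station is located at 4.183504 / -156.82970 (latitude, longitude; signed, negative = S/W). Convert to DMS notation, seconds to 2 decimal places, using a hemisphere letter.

Lat: 0.183504° → 11.01024′; 0.01024 × 60 = 0.6144″
Longitude is negative → W; |value| = 156.829700
Lon: whole degrees 156; 49.78200′ → 49′ and 46.9200″

4°11′0.61″ N, 156°49′46.92″ W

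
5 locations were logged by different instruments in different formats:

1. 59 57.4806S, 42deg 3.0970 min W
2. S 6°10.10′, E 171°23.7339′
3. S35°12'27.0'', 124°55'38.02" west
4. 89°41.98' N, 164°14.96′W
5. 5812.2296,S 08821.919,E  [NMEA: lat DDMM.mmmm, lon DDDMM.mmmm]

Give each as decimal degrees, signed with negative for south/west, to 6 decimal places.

1. -59.958010, -42.051617
2. -6.168333, 171.395565
3. -35.207500, -124.927228
4. 89.699667, -164.249333
5. -58.203827, 88.365317

Point 1:
  φ: 59 + 57.4806/60 = 59.9580100
  S ⇒ negate
  Longitude: 3.097′ = 0.051617°; total 42.0516167
  W → negative
Point 2:
  Lat: 6 + 10.1/60 = 6.1683333
  hemisphere S, so the sign is −
  Lon: 171 + 23.7339/60 = 171.3955650
  E → positive
Point 3:
  φ: 12′ + 27″ = 12.45000′; 35 + 12.45000/60 = 35.2075000
  S ⇒ negate
  Longitude: 124 + 55/60 + 38.02/3600 = 124.9272278
  hemisphere W, so the sign is −
Point 4:
  φ: 89 + 41.98/60 = 89.6996667
  N → positive
  Lon: 14.96′ = 0.249333°; total 164.2493333
  W → negative
Point 5:
  Latitude: split at 2 digits → 58° and 12.2296′; 58 + 12.2296/60 = 58.2038267
  hemisphere S, so the sign is −
  Longitude: degrees = first 3 digits = 88, minutes = 21.919; 88 + 21.919/60 = 88.3653167
  E → positive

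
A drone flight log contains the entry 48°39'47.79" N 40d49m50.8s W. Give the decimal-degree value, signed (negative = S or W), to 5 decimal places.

Latitude: 48° + 39/60 + 47.79/3600 = 48 + 0.650000 + 0.013275 = 48.663275
N ⇒ keep positive
Longitude: 40° + 49/60 + 50.8/3600 = 40 + 0.816667 + 0.014111 = 40.830778
hemisphere W, so the sign is −

48.66328, -40.83078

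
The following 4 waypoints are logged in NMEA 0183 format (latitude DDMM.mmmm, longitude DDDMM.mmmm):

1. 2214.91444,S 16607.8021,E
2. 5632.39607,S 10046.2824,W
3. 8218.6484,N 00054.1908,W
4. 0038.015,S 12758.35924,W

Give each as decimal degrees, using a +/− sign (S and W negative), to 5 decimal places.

Point 1:
  Latitude: split at 2 digits → 22° and 14.91444′; 22 + 14.91444/60 = 22.248574
  hemisphere S, so the sign is −
  Lon: degrees = first 3 digits = 166, minutes = 7.8021; 166 + 7.8021/60 = 166.130035
  E → positive
Point 2:
  Latitude: split at 2 digits → 56° and 32.39607′; 56 + 32.39607/60 = 56.539935
  hemisphere S, so the sign is −
  Lon: split at 3 digits → 100° and 46.2824′; 100 + 46.2824/60 = 100.771373
  hemisphere W, so the sign is −
Point 3:
  Latitude: degrees = first 2 digits = 82, minutes = 18.6484; 82 + 18.6484/60 = 82.310807
  N ⇒ keep positive
  λ: degrees = first 3 digits = 0, minutes = 54.1908; 0 + 54.1908/60 = 0.903180
  W → negative
Point 4:
  Latitude: split at 2 digits → 00° and 38.015′; 0 + 38.015/60 = 0.633583
  hemisphere S, so the sign is −
  Lon: degrees = first 3 digits = 127, minutes = 58.35924; 127 + 58.35924/60 = 127.972654
  W ⇒ negate

1. -22.24857, 166.13004
2. -56.53993, -100.77137
3. 82.31081, -0.90318
4. -0.63358, -127.97265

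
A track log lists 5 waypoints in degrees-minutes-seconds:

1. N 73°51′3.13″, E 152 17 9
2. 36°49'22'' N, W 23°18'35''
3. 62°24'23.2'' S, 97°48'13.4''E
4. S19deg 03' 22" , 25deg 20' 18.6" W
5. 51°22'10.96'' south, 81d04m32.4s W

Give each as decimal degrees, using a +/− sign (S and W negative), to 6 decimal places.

Point 1:
  φ: 73° + 51/60 + 3.13/3600 = 73 + 0.850000 + 0.000869 = 73.8508694
  N ⇒ keep positive
  λ: 152 + 17/60 + 9/3600 = 152.2858333
  E → positive
Point 2:
  Latitude: 36 + 49/60 + 22/3600 = 36.8227778
  N → positive
  Longitude: 23 + 18/60 + 35/3600 = 23.3097222
  hemisphere W, so the sign is −
Point 3:
  Lat: 24′ + 23.2″ = 24.38667′; 62 + 24.38667/60 = 62.4064444
  S ⇒ negate
  Lon: 97° + 48/60 + 13.4/3600 = 97 + 0.800000 + 0.003722 = 97.8037222
  E → positive
Point 4:
  Latitude: 19 + 3/60 + 22/3600 = 19.0561111
  S → negative
  Lon: 25 + 20/60 + 18.6/3600 = 25.3385000
  W → negative
Point 5:
  Latitude: 22′ + 10.96″ = 22.18267′; 51 + 22.18267/60 = 51.3697111
  S ⇒ negate
  λ: 81° + 4/60 + 32.4/3600 = 81 + 0.066667 + 0.009000 = 81.0756667
  hemisphere W, so the sign is −

1. 73.850869, 152.285833
2. 36.822778, -23.309722
3. -62.406444, 97.803722
4. -19.056111, -25.338500
5. -51.369711, -81.075667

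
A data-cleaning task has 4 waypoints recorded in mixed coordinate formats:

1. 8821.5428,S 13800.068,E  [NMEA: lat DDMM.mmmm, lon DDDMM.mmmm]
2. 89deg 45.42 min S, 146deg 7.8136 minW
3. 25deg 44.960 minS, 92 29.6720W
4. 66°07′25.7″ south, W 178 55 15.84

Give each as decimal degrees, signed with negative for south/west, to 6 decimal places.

1. -88.359047, 138.001133
2. -89.757000, -146.130227
3. -25.749333, -92.494533
4. -66.123806, -178.921067

Point 1:
  Lat: split at 2 digits → 88° and 21.5428′; 88 + 21.5428/60 = 88.3590467
  S ⇒ negate
  Lon: degrees = first 3 digits = 138, minutes = 0.068; 138 + 0.068/60 = 138.0011333
  E → positive
Point 2:
  φ: 45.42′ = 0.757000°; total 89.7570000
  S → negative
  λ: 7.8136′ = 0.130227°; total 146.1302267
  W ⇒ negate
Point 3:
  Latitude: 25 + 44.96/60 = 25.7493333
  hemisphere S, so the sign is −
  Lon: 29.672′ = 0.494533°; total 92.4945333
  W ⇒ negate
Point 4:
  φ: 66° + 7/60 + 25.7/3600 = 66 + 0.116667 + 0.007139 = 66.1238056
  S → negative
  Lon: 55′ + 15.84″ = 55.26400′; 178 + 55.26400/60 = 178.9210667
  W → negative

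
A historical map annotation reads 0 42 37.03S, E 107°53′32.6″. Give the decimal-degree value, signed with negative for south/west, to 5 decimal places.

-0.71029, 107.89239

Lat: 0° + 42/60 + 37.03/3600 = 0 + 0.700000 + 0.010286 = 0.710286
S → negative
λ: 107° + 53/60 + 32.6/3600 = 107 + 0.883333 + 0.009056 = 107.892389
E ⇒ keep positive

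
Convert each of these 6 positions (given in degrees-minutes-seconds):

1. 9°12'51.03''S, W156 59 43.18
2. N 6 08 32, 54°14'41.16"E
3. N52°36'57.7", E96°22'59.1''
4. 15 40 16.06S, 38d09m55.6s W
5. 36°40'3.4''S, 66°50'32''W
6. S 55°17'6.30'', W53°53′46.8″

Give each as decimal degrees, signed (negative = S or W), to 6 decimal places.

1. -9.214175, -156.995328
2. 6.142222, 54.244767
3. 52.616028, 96.383083
4. -15.671128, -38.165444
5. -36.667611, -66.842222
6. -55.285083, -53.896333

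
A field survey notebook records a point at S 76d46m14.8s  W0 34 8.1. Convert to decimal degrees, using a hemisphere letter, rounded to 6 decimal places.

76.770778° S, 0.568917° W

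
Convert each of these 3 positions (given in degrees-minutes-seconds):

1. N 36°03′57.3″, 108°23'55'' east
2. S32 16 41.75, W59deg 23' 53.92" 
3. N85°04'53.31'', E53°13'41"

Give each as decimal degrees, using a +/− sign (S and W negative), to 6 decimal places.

Point 1:
  Lat: 36° + 3/60 + 57.3/3600 = 36 + 0.050000 + 0.015917 = 36.0659167
  N ⇒ keep positive
  Longitude: 108° + 23/60 + 55/3600 = 108 + 0.383333 + 0.015278 = 108.3986111
  E → positive
Point 2:
  φ: 16′ + 41.75″ = 16.69583′; 32 + 16.69583/60 = 32.2782639
  S → negative
  Lon: 23′ + 53.92″ = 23.89867′; 59 + 23.89867/60 = 59.3983111
  W ⇒ negate
Point 3:
  Latitude: 4′ + 53.31″ = 4.88850′; 85 + 4.88850/60 = 85.0814750
  N ⇒ keep positive
  Longitude: 53 + 13/60 + 41/3600 = 53.2280556
  E → positive

1. 36.065917, 108.398611
2. -32.278264, -59.398311
3. 85.081475, 53.228056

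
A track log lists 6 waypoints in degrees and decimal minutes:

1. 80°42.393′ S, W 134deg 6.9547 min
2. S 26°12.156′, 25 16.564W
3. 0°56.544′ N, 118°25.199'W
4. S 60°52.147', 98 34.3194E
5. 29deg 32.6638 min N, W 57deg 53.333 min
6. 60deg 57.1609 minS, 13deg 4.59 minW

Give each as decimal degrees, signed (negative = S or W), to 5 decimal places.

1. -80.70655, -134.11591
2. -26.20260, -25.27607
3. 0.94240, -118.41998
4. -60.86912, 98.57199
5. 29.54440, -57.88888
6. -60.95268, -13.07650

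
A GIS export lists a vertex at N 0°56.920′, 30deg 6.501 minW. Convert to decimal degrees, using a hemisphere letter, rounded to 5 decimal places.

Latitude: 0 + 56.92/60 = 0.948667
λ: 6.501′ = 0.108350°; total 30.108350

0.94867° N, 30.10835° W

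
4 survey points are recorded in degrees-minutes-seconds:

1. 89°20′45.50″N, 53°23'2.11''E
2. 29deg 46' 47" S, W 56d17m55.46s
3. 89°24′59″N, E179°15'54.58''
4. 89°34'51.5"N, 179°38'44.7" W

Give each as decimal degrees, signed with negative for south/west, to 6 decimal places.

1. 89.345972, 53.383919
2. -29.779722, -56.298739
3. 89.416389, 179.265161
4. 89.580972, -179.645750

Point 1:
  Lat: 89° + 20/60 + 45.5/3600 = 89 + 0.333333 + 0.012639 = 89.3459722
  N ⇒ keep positive
  Longitude: 53° + 23/60 + 2.11/3600 = 53 + 0.383333 + 0.000586 = 53.3839194
  E → positive
Point 2:
  Lat: 29 + 46/60 + 47/3600 = 29.7797222
  hemisphere S, so the sign is −
  Longitude: 17′ + 55.46″ = 17.92433′; 56 + 17.92433/60 = 56.2987389
  hemisphere W, so the sign is −
Point 3:
  φ: 89 + 24/60 + 59/3600 = 89.4163889
  N ⇒ keep positive
  Longitude: 15′ + 54.58″ = 15.90967′; 179 + 15.90967/60 = 179.2651611
  E → positive
Point 4:
  Latitude: 89 + 34/60 + 51.5/3600 = 89.5809722
  N → positive
  Lon: 38′ + 44.7″ = 38.74500′; 179 + 38.74500/60 = 179.6457500
  W → negative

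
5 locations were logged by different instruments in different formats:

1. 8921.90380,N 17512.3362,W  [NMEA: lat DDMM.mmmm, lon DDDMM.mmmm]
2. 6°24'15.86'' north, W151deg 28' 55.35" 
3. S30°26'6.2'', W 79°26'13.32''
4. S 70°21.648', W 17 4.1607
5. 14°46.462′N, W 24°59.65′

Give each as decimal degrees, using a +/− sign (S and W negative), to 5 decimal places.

Point 1:
  Lat: degrees = first 2 digits = 89, minutes = 21.9038; 89 + 21.9038/60 = 89.365063
  N ⇒ keep positive
  λ: degrees = first 3 digits = 175, minutes = 12.3362; 175 + 12.3362/60 = 175.205603
  W → negative
Point 2:
  φ: 24′ + 15.86″ = 24.26433′; 6 + 24.26433/60 = 6.404406
  N → positive
  Longitude: 151° + 28/60 + 55.35/3600 = 151 + 0.466667 + 0.015375 = 151.482042
  W ⇒ negate
Point 3:
  Lat: 30 + 26/60 + 6.2/3600 = 30.435056
  S → negative
  λ: 79° + 26/60 + 13.32/3600 = 79 + 0.433333 + 0.003700 = 79.437033
  W ⇒ negate
Point 4:
  Latitude: 70 + 21.648/60 = 70.360800
  S → negative
  Lon: 4.1607′ = 0.069345°; total 17.069345
  W → negative
Point 5:
  Latitude: 14 + 46.462/60 = 14.774367
  N → positive
  λ: 24 + 59.65/60 = 24.994167
  hemisphere W, so the sign is −

1. 89.36506, -175.20560
2. 6.40441, -151.48204
3. -30.43506, -79.43703
4. -70.36080, -17.06935
5. 14.77437, -24.99417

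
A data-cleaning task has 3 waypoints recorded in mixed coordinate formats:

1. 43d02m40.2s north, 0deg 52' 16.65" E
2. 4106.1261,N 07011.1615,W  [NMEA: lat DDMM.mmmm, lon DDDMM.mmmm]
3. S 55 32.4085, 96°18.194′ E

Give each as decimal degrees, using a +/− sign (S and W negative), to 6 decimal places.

1. 43.044500, 0.871292
2. 41.102102, -70.186025
3. -55.540142, 96.303233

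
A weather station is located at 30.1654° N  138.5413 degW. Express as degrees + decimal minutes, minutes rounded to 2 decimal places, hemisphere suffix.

30° 9.92′ N, 138° 32.48′ W

Lat: fractional part 0.165400 → 9.9240 minutes
Longitude: minutes = (138.541300 − 138) × 60 = 32.4780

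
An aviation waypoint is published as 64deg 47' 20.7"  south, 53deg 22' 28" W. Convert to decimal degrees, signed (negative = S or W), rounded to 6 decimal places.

-64.789083, -53.374444

φ: 47′ + 20.7″ = 47.34500′; 64 + 47.34500/60 = 64.7890833
S → negative
Longitude: 53° + 22/60 + 28/3600 = 53 + 0.366667 + 0.007778 = 53.3744444
hemisphere W, so the sign is −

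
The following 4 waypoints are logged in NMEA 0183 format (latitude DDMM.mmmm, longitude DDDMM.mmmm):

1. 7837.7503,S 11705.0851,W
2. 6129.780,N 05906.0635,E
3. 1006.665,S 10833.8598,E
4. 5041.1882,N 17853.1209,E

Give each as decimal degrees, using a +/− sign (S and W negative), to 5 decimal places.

Point 1:
  φ: split at 2 digits → 78° and 37.7503′; 78 + 37.7503/60 = 78.629172
  S ⇒ negate
  λ: degrees = first 3 digits = 117, minutes = 5.0851; 117 + 5.0851/60 = 117.084752
  hemisphere W, so the sign is −
Point 2:
  φ: split at 2 digits → 61° and 29.78′; 61 + 29.78/60 = 61.496333
  N → positive
  Longitude: split at 3 digits → 059° and 6.0635′; 59 + 6.0635/60 = 59.101058
  E → positive
Point 3:
  Latitude: degrees = first 2 digits = 10, minutes = 6.665; 10 + 6.665/60 = 10.111083
  hemisphere S, so the sign is −
  Longitude: split at 3 digits → 108° and 33.8598′; 108 + 33.8598/60 = 108.564330
  E → positive
Point 4:
  Latitude: split at 2 digits → 50° and 41.1882′; 50 + 41.1882/60 = 50.686470
  N ⇒ keep positive
  Lon: degrees = first 3 digits = 178, minutes = 53.1209; 178 + 53.1209/60 = 178.885348
  E ⇒ keep positive

1. -78.62917, -117.08475
2. 61.49633, 59.10106
3. -10.11108, 108.56433
4. 50.68647, 178.88535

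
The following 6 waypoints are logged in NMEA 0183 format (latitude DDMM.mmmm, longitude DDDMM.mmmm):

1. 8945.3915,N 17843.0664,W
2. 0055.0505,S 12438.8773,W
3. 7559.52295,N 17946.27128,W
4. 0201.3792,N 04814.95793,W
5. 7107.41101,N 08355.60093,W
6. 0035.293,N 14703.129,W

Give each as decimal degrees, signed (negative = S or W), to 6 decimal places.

Point 1:
  Latitude: degrees = first 2 digits = 89, minutes = 45.3915; 89 + 45.3915/60 = 89.7565250
  N → positive
  Lon: degrees = first 3 digits = 178, minutes = 43.0664; 178 + 43.0664/60 = 178.7177733
  W ⇒ negate
Point 2:
  φ: degrees = first 2 digits = 0, minutes = 55.0505; 0 + 55.0505/60 = 0.9175083
  S ⇒ negate
  λ: degrees = first 3 digits = 124, minutes = 38.8773; 124 + 38.8773/60 = 124.6479550
  hemisphere W, so the sign is −
Point 3:
  φ: degrees = first 2 digits = 75, minutes = 59.52295; 75 + 59.52295/60 = 75.9920492
  N → positive
  Lon: split at 3 digits → 179° and 46.27128′; 179 + 46.27128/60 = 179.7711880
  hemisphere W, so the sign is −
Point 4:
  Latitude: degrees = first 2 digits = 2, minutes = 1.3792; 2 + 1.3792/60 = 2.0229867
  N → positive
  Lon: split at 3 digits → 048° and 14.95793′; 48 + 14.95793/60 = 48.2492988
  W → negative
Point 5:
  φ: degrees = first 2 digits = 71, minutes = 7.41101; 71 + 7.41101/60 = 71.1235168
  N → positive
  Lon: split at 3 digits → 083° and 55.60093′; 83 + 55.60093/60 = 83.9266822
  W → negative
Point 6:
  Lat: split at 2 digits → 00° and 35.293′; 0 + 35.293/60 = 0.5882167
  N → positive
  Longitude: split at 3 digits → 147° and 3.129′; 147 + 3.129/60 = 147.0521500
  W → negative

1. 89.756525, -178.717773
2. -0.917508, -124.647955
3. 75.992049, -179.771188
4. 2.022987, -48.249299
5. 71.123517, -83.926682
6. 0.588217, -147.052150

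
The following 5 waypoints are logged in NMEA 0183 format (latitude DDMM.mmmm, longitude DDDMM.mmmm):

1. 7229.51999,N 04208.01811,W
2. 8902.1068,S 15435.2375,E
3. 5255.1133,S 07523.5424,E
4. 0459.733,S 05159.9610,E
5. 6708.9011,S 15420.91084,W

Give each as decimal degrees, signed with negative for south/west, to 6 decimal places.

Point 1:
  φ: degrees = first 2 digits = 72, minutes = 29.51999; 72 + 29.51999/60 = 72.4919998
  N ⇒ keep positive
  Lon: degrees = first 3 digits = 42, minutes = 8.01811; 42 + 8.01811/60 = 42.1336352
  W ⇒ negate
Point 2:
  φ: degrees = first 2 digits = 89, minutes = 2.1068; 89 + 2.1068/60 = 89.0351133
  S → negative
  Longitude: degrees = first 3 digits = 154, minutes = 35.2375; 154 + 35.2375/60 = 154.5872917
  E ⇒ keep positive
Point 3:
  φ: split at 2 digits → 52° and 55.1133′; 52 + 55.1133/60 = 52.9185550
  S → negative
  λ: split at 3 digits → 075° and 23.5424′; 75 + 23.5424/60 = 75.3923733
  E ⇒ keep positive
Point 4:
  Latitude: split at 2 digits → 04° and 59.733′; 4 + 59.733/60 = 4.9955500
  S → negative
  Lon: split at 3 digits → 051° and 59.961′; 51 + 59.961/60 = 51.9993500
  E → positive
Point 5:
  Latitude: degrees = first 2 digits = 67, minutes = 8.9011; 67 + 8.9011/60 = 67.1483517
  hemisphere S, so the sign is −
  Longitude: degrees = first 3 digits = 154, minutes = 20.91084; 154 + 20.91084/60 = 154.3485140
  W → negative

1. 72.492000, -42.133635
2. -89.035113, 154.587292
3. -52.918555, 75.392373
4. -4.995550, 51.999350
5. -67.148352, -154.348514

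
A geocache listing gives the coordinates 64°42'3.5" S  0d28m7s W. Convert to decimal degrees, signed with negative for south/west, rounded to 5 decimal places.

-64.70097, -0.46861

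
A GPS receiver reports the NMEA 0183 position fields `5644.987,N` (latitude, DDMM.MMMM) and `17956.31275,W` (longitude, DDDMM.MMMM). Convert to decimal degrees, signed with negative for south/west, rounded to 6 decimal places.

56.749783, -179.938546

Lat: split at 2 digits → 56° and 44.987′; 56 + 44.987/60 = 56.7497833
N → positive
Lon: split at 3 digits → 179° and 56.31275′; 179 + 56.31275/60 = 179.9385458
W → negative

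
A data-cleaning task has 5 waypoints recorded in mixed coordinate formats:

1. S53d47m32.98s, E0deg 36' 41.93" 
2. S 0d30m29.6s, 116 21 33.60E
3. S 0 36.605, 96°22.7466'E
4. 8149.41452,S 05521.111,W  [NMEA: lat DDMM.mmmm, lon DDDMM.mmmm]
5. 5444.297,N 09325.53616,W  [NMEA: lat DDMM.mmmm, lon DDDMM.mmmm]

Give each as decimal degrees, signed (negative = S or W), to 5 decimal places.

1. -53.79249, 0.61165
2. -0.50822, 116.35933
3. -0.61008, 96.37911
4. -81.82358, -55.35185
5. 54.73828, -93.42560

Point 1:
  Latitude: 53° + 47/60 + 32.98/3600 = 53 + 0.783333 + 0.009161 = 53.792494
  hemisphere S, so the sign is −
  Longitude: 0 + 36/60 + 41.93/3600 = 0.611647
  E ⇒ keep positive
Point 2:
  Lat: 0 + 30/60 + 29.6/3600 = 0.508222
  S ⇒ negate
  λ: 116 + 21/60 + 33.6/3600 = 116.359333
  E → positive
Point 3:
  Latitude: 0 + 36.605/60 = 0.610083
  S → negative
  Lon: 22.7466′ = 0.379110°; total 96.379110
  E ⇒ keep positive
Point 4:
  φ: split at 2 digits → 81° and 49.41452′; 81 + 49.41452/60 = 81.823575
  S ⇒ negate
  Longitude: split at 3 digits → 055° and 21.111′; 55 + 21.111/60 = 55.351850
  hemisphere W, so the sign is −
Point 5:
  Lat: degrees = first 2 digits = 54, minutes = 44.297; 54 + 44.297/60 = 54.738283
  N ⇒ keep positive
  Longitude: degrees = first 3 digits = 93, minutes = 25.53616; 93 + 25.53616/60 = 93.425603
  W → negative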